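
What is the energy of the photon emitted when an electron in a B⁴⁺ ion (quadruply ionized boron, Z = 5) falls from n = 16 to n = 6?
8.1197 eV

The energy levels are E_n = -13.6057 Z² eV / n².

Energy at n = 16: E_16 = -13.6057 × 5² / 16² = -1.3286816 eV
Energy at n = 6: E_6 = -13.6057 × 5² / 6² = -9.4484028 eV

For emission (electron falling to lower state), the photon energy is:
E_photon = E_16 - E_6 = |-1.3286816 - (-9.4484028)|
E_photon = 8.1197 eV

This energy is carried away by the emitted photon.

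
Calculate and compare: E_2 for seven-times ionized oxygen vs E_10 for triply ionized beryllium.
O⁷⁺ at n = 2 (E = -217.691200 eV)

Using E_n = -13.6057 Z² / n² eV:

O⁷⁺ (Z = 8) at n = 2:
E = -13.6057 × 8² / 2² = -13.6057 × 64 / 4 = -217.691200000 eV

Be³⁺ (Z = 4) at n = 10:
E = -13.6057 × 4² / 10² = -13.6057 × 16 / 100 = -2.176912000 eV

Since -217.691200000 eV < -2.176912000 eV,
O⁷⁺ at n = 2 is more tightly bound (requires more energy to ionize).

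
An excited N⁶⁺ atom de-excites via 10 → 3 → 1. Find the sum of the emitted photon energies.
660.01 eV

The energy levels of N⁶⁺ are E_n = -13.6057 × 7² / n² eV.

First transition (10 → 3):
ΔE₁ = |E_3 - E_10|
ΔE₁ = |-74.07547778 - (-6.66679300)| = 67.40868 eV

Second transition (3 → 1):
ΔE₂ = |E_1 - E_3|
ΔE₂ = |-666.67930000 - (-74.07547778)| = 592.60382 eV

Total energy released:
E_total = ΔE₁ + ΔE₂ = 67.40868 + 592.60382 = 660.01 eV

Note: This equals the direct transition 10 → 1: 660.01 eV ✓
Energy is conserved regardless of the path taken.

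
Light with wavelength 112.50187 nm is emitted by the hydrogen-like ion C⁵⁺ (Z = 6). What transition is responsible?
n = 5 → n = 4

First, find the photon energy from the wavelength (hc = 1239.84 eV·nm):
E = hc/λ = 1239.84 eV·nm / 112.50187 nm = 11.020617 eV

The energy levels of C⁵⁺ satisfy E_n = -13.6057 × 6² / n² eV, so an emission n_i → n_f releases
ΔE = 13.6057 × 6² × (1/n_f² − 1/n_i²) eV.

Setting ΔE equal to the photon energy:
1/n_f² − 1/n_i² = 11.020617 / (13.6057 × 6²) = 0.022500000

Since 1/n_i² must be positive, we need 1/n_f² > 0.022500000, i.e. n_f ≤ 6. For each allowed n_f, solve n_i = (1/n_f² − 0.022500000)^(−1/2) and check whether it is a whole number:
  n_f = 1: 1/n_i² = 1.000000000 − 0.022500000 = 0.977500000 → n_i = 1.011  (not an integer) ✗
  n_f = 2: 1/n_i² = 0.250000000 − 0.022500000 = 0.227500000 → n_i = 2.097  (not an integer) ✗
  n_f = 3: 1/n_i² = 0.111111111 − 0.022500000 = 0.088611111 → n_i = 3.359  (not an integer) ✗
  n_f = 4: 1/n_i² = 0.062500000 − 0.022500000 = 0.040000000 → n_i = 5.000  → integer, n_i = 5 ✓
  n_f = 5: 1/n_i² = 0.040000000 − 0.022500000 = 0.017500000 → n_i = 7.559  (not an integer) ✗
  n_f = 6: 1/n_i² = 0.027777778 − 0.022500000 = 0.005277778 → n_i = 13.765  (not an integer) ✗

Only n_f = 4 gives an integer upper level, n_i = 5.

The transition is from n = 5 to n = 4 (emission).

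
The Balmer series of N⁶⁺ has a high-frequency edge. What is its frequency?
4.0301e+16 Hz

The series limit corresponds to the transition from n = ∞ to n = 2.
This is the highest energy (shortest wavelength) transition in the Balmer series.

E_∞ = 0 eV
E_2 = -13.6057 × 7² / 2² = -166.66983 eV

Energy at series limit:
ΔE = E_∞ - E_2 = 0 - (-166.66983) = 166.66983 eV
E = 166.66983 eV × (1.602177 × 10⁻¹⁹ J/eV) = 2.670346e-17 J
f = E/h = 2.670346e-17 J / (6.62607 × 10⁻³⁴ J·s) = 4.0301e+16 Hz

This energy equals the ionization energy from the n = 2 state of N⁶⁺.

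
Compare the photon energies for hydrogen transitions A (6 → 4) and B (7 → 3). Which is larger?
7 → 3

Calculate the energy for each transition:

Transition 6 → 4:
ΔE₁ = |E_4 - E_6| = |-13.6057/4² - (-13.6057/6²)|
ΔE₁ = |-0.85035625 - (-0.37793611)| = 0.47242 eV

Transition 7 → 3:
ΔE₂ = |E_3 - E_7| = |-13.6057/3² - (-13.6057/7²)|
ΔE₂ = |-1.51174444 - (-0.27766735)| = 1.23408 eV

Since 1.23408 eV > 0.47242 eV, the transition 7 → 3 emits the more energetic photon.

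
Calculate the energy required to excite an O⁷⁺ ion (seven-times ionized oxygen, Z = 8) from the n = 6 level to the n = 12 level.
18.1409 eV

The energy levels of a hydrogen-like atom are E_n = -13.6057 Z² eV / n².

Energy at n = 6: E_6 = -13.6057 × 8² / 6² = -24.1879111 eV
Energy at n = 12: E_12 = -13.6057 × 8² / 12² = -6.0469778 eV

The excitation energy is the difference:
ΔE = E_12 - E_6
ΔE = -6.0469778 - (-24.1879111)
ΔE = 18.1409 eV

Since this is positive, energy must be absorbed (photon absorption).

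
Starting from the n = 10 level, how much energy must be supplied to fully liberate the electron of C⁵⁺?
4.898 eV

The ionization energy is the energy needed to remove the electron completely (n → ∞).

For a hydrogen-like ion with Z = 6, E_n = -13.6057 Z² / n² eV.

At n = 10: E_10 = -13.6057 × 6² / 10² = -4.898052 eV
At n = ∞: E_∞ = 0 eV

Ionization energy = E_∞ - E_10 = 0 - (-4.898052) = 4.898052 eV
Ionization energy ≈ 4.898 eV

This is also called the binding energy of the electron in state n = 10.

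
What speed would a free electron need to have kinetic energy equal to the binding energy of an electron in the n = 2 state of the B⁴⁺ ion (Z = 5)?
5.469e+06 m/s (or 1.824338% of c)

The binding energy at n = 2 for B⁴⁺ is:
E_2 = -13.6057 × 5²/2² = -85.03562500 eV
|E_2| = 85.03562500 eV

Convert to Joules:
KE = 85.03562500 eV × (1.602177 × 10⁻¹⁹ J/eV) = 1.36242e-17 J

Using KE = ½mv²:
v = √(2·KE/m_e)
v = √(2 × 1.36242e-17 J / 9.10938 × 10⁻³¹ kg)
v = 5.469e+06 m/s

This is approximately 1.824338% the speed of light.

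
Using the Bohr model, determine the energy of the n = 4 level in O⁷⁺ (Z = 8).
-54.42280 eV

For hydrogen-like ions, the energy levels scale with Z²:
E_n = -13.6057 Z² / n² eV

For O⁷⁺ (Z = 8) at n = 4:
E_4 = -13.6057 × 8² / 4²
E_4 = -13.6057 × 64 / 16
E_4 = -870.7648 / 16
E_4 = -54.42280 eV

The energy is 64 times more negative than hydrogen at the same n due to the stronger nuclear charge.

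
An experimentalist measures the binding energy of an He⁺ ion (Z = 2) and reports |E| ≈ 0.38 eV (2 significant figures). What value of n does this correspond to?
n = 12

The exact energy levels follow E_n = -13.6057 Z² / n² eV with Z = 2.

The measured value (-0.38 eV) is reported to only 2 significant figures, so we must test candidate n values and see which one matches to that precision.

Candidate energies:
  n = 10:  E = -13.6057 × 2² / 10² = -0.54423 eV
  n = 11:  E = -13.6057 × 2² / 11² = -0.44978 eV
  n = 12:  E = -13.6057 × 2² / 12² = -0.37794 eV  ← matches
  n = 13:  E = -13.6057 × 2² / 13² = -0.32203 eV
  n = 14:  E = -13.6057 × 2² / 14² = -0.27767 eV

Checking against the measurement of -0.38 eV (2 sig figs), only n = 12 agrees:
E_12 = -0.37794 eV, which rounds to -0.38 eV ✓

Therefore n = 12.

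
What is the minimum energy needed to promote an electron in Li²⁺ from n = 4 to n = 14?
7.028 eV

The energy levels of a hydrogen-like atom are E_n = -13.6057 Z² eV / n².

Energy at n = 4: E_4 = -13.6057 × 3² / 4² = -7.653206 eV
Energy at n = 14: E_14 = -13.6057 × 3² / 14² = -0.624752 eV

The excitation energy is the difference:
ΔE = E_14 - E_4
ΔE = -0.624752 - (-7.653206)
ΔE = 7.028 eV

Since this is positive, energy must be absorbed (photon absorption).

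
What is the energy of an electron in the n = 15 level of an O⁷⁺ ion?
-3.87 eV

For hydrogen-like ions, the energy levels scale with Z²:
E_n = -13.6057 Z² / n² eV

For O⁷⁺ (Z = 8) at n = 15:
E_15 = -13.6057 × 8² / 15²
E_15 = -13.6057 × 64 / 225
E_15 = -870.7648 / 225
E_15 = -3.87 eV

The energy is 64 times more negative than hydrogen at the same n due to the stronger nuclear charge.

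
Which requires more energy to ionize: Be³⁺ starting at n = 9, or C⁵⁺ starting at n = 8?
C⁵⁺ at n = 8 (E = -7.6532 eV)

Using E_n = -13.6057 Z² / n² eV:

Be³⁺ (Z = 4) at n = 9:
E = -13.6057 × 4² / 9² = -13.6057 × 16 / 81 = -2.6875457 eV

C⁵⁺ (Z = 6) at n = 8:
E = -13.6057 × 6² / 8² = -13.6057 × 36 / 64 = -7.6532063 eV

Since -7.6532063 eV < -2.6875457 eV,
C⁵⁺ at n = 8 is more tightly bound (requires more energy to ionize).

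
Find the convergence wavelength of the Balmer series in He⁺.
91.13 nm

The series limit corresponds to the transition from n = ∞ to n = 2.
This is the highest energy (shortest wavelength) transition in the Balmer series.

E_∞ = 0 eV
E_2 = -13.6057 × 2² / 2² = -13.6057 eV

Energy at series limit:
ΔE = E_∞ - E_2 = 0 - (-13.6057) = 13.6057 eV
λ = hc/E = 1239.84 eV·nm / 13.6057 eV = 91.13 nm

This energy equals the ionization energy from the n = 2 state of He⁺.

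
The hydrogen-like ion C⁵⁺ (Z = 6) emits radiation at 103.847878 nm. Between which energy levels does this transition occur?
n = 8 → n = 5

First, find the photon energy from the wavelength (hc = 1239.84 eV·nm):
E = hc/λ = 1239.84 eV·nm / 103.847878 nm = 11.939002 eV

The energy levels of C⁵⁺ satisfy E_n = -13.6057 × 6² / n² eV, so an emission n_i → n_f releases
ΔE = 13.6057 × 6² × (1/n_f² − 1/n_i²) eV.

Setting ΔE equal to the photon energy:
1/n_f² − 1/n_i² = 11.939002 / (13.6057 × 6²) = 0.024375001

Since 1/n_i² must be positive, we need 1/n_f² > 0.024375001, i.e. n_f ≤ 6. For each allowed n_f, solve n_i = (1/n_f² − 0.024375001)^(−1/2) and check whether it is a whole number:
  n_f = 1: 1/n_i² = 1.000000000 − 0.024375001 = 0.975624999 → n_i = 1.012  (not an integer) ✗
  n_f = 2: 1/n_i² = 0.250000000 − 0.024375001 = 0.225624999 → n_i = 2.105  (not an integer) ✗
  n_f = 3: 1/n_i² = 0.111111111 − 0.024375001 = 0.086736110 → n_i = 3.395  (not an integer) ✗
  n_f = 4: 1/n_i² = 0.062500000 − 0.024375001 = 0.038124999 → n_i = 5.121  (not an integer) ✗
  n_f = 5: 1/n_i² = 0.040000000 − 0.024375001 = 0.015624999 → n_i = 8.000  → integer, n_i = 8 ✓
  n_f = 6: 1/n_i² = 0.027777778 − 0.024375001 = 0.003402777 → n_i = 17.143  (not an integer) ✗

Only n_f = 5 gives an integer upper level, n_i = 8.

The transition is from n = 8 to n = 5 (emission).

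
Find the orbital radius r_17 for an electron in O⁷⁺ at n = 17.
1.9117 nm (or 19.1165 Å)

The Bohr radius formula is:
r_n = n² a₀ / Z

where a₀ = 0.0529177 nm is the Bohr radius.

For O⁷⁺ (Z = 8) at n = 17:
r_17 = 17² × 0.0529177 nm / 8
r_17 = 289 × 0.0529177 nm / 8
r_17 = 15.29322 nm / 8
r_17 = 1.9117 nm

The electron orbits at approximately 1.9117 nm from the nucleus.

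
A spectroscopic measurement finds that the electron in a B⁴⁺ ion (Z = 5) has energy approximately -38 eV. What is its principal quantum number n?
n = 3

The exact energy levels follow E_n = -13.6057 Z² / n² eV with Z = 5.

The measured value (-38 eV) is reported to only 2 significant figures, so we must test candidate n values and see which one matches to that precision.

Candidate energies:
  n = 1:  E = -13.6057 × 5² / 1² = -340.14250 eV
  n = 2:  E = -13.6057 × 5² / 2² = -85.03563 eV
  n = 3:  E = -13.6057 × 5² / 3² = -37.79361 eV  ← matches
  n = 4:  E = -13.6057 × 5² / 4² = -21.25891 eV
  n = 5:  E = -13.6057 × 5² / 5² = -13.60570 eV

Checking against the measurement of -38 eV (2 sig figs), only n = 3 agrees:
E_3 = -37.79361 eV, which rounds to -38 eV ✓

Therefore n = 3.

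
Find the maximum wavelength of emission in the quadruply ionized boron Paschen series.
74.98 nm

The longest wavelength corresponds to the smallest energy transition in the series.
The Paschen series has all transitions ending at n_f = 3.

For B⁴⁺ (Z = 5), the first line (α-line) is the jump from n = 4 to n = 3:
E_4 = -13.6057 × 5² / 4² = -21.2589 eV
E_3 = -13.6057 × 5² / 3² = -37.7936 eV
ΔE = E_4 - E_3 = 16.5347 eV

λ = hc/E = 1239.84 eV·nm / 16.5347 eV
λ = 74.98 nm

This is the α-line of the Paschen series in B⁴⁺.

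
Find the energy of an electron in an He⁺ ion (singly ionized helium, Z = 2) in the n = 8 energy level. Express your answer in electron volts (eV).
-0.8504 eV

The energy levels of a hydrogen-like atom are given by:
E_n = -13.6057 Z² / n² eV  (with Z = 2 for He⁺)

For n = 8:
E_8 = -13.6057 × 2² / 8²
E_8 = -13.6057 × 4 / 64
E_8 = -0.8504 eV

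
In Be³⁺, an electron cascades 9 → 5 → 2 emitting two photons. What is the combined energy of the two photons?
51.735254 eV

The energy levels of Be³⁺ are E_n = -13.6057 × 4² / n² eV.

First transition (9 → 5):
ΔE₁ = |E_5 - E_9|
ΔE₁ = |-8.707648000000 - (-2.687545679012)| = 6.020102321 eV

Second transition (5 → 2):
ΔE₂ = |E_2 - E_5|
ΔE₂ = |-54.422800000000 - (-8.707648000000)| = 45.715152000 eV

Total energy released:
E_total = ΔE₁ + ΔE₂ = 6.020102321 + 45.715152000 = 51.735254 eV

Note: This equals the direct transition 9 → 2: 51.735254 eV ✓
Energy is conserved regardless of the path taken.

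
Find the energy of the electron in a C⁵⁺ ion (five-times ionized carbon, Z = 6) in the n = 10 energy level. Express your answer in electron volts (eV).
-4.8981 eV

The energy levels of a hydrogen-like atom are given by:
E_n = -13.6057 Z² / n² eV  (with Z = 6 for C⁵⁺)

For n = 10:
E_10 = -13.6057 × 6² / 10²
E_10 = -13.6057 × 36 / 100
E_10 = -4.8981 eV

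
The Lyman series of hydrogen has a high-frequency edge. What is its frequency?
3.29e+15 Hz

The series limit corresponds to the transition from n = ∞ to n = 1.
This is the highest energy (shortest wavelength) transition in the Lyman series.

E_∞ = 0 eV
E_1 = -13.6057 / 1² = -13.6057000 eV

Energy at series limit:
ΔE = E_∞ - E_1 = 0 - (-13.6057000) = 13.6057000 eV
E = 13.6057000 eV × (1.602177 × 10⁻¹⁹ J/eV) = 2.1799e-18 J
f = E/h = 2.1799e-18 J / (6.62607 × 10⁻³⁴ J·s) = 3.29e+15 Hz

This energy equals the ionization energy from the n = 1 state of hydrogen.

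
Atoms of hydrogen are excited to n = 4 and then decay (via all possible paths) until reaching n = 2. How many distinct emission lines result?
3

The electron can occupy levels n = 2, 3, ..., 4 during de-excitation — that is m = 4 - 2 + 1 = 3 distinct levels.

The number of distinct spectral lines equals the number of ways to choose 2 of these m levels (each pair gives one possible emission transition):

Number of lines = m(m-1)/2 = 3×2/2 = 3

These correspond to all possible transitions between the 3 levels:
4 → 3, 4 → 2, 3 → 2

Each transition produces a photon with a unique energy (and thus wavelength). This count does not depend on Z.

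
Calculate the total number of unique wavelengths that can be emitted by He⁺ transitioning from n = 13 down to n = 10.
6

The electron can occupy levels n = 10, 11, ..., 13 during de-excitation — that is m = 13 - 10 + 1 = 4 distinct levels.

The number of distinct spectral lines equals the number of ways to choose 2 of these m levels (each pair gives one possible emission transition):

Number of lines = m(m-1)/2 = 4×3/2 = 6

These correspond to all possible transitions between the 4 levels:
13 → 12, 13 → 11, 13 → 10, 12 → 11, 12 → 10, 11 → 10

Each transition produces a photon with a unique energy (and thus wavelength). This count does not depend on Z.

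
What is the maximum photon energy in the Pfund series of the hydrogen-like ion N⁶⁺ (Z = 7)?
26.667172 eV

The series limit corresponds to the transition from n = ∞ to n = 5.
This is the highest energy (shortest wavelength) transition in the Pfund series.

E_∞ = 0 eV
E_5 = -13.6057 × 7² / 5² = -26.667172 eV

Energy at series limit:
ΔE = E_∞ - E_5 = 0 - (-26.667172) = 26.667172 eV

This energy equals the ionization energy from the n = 5 state of N⁶⁺.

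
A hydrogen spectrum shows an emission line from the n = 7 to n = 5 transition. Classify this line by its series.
Pfund series

The spectral series in hydrogen are named based on the final (lower) energy level:
- Lyman series: n_final = 1 (ultraviolet)
- Balmer series: n_final = 2 (visible/near-UV)
- Paschen series: n_final = 3 (infrared)
- Brackett series: n_final = 4 (infrared)
- Pfund series: n_final = 5 (far infrared)

Since this transition ends at n = 5, it belongs to the Pfund series.

For reference, this 7 → 5 line has photon energy
ΔE = 13.6057 eV × (1/5² - 1/7²) = 0.26656065 eV,
corresponding to wavelength λ = hc/ΔE = 1239.84 eV·nm / 0.26656065 eV = 4651.25 nm in the far infrared region.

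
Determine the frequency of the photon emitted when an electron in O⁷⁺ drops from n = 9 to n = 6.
3.24923e+15 Hz

First, find the transition energy:
E_9 = -13.6057 × 8² / 9² = -10.7501827 eV
E_6 = -13.6057 × 8² / 6² = -24.1879111 eV
|ΔE| = |E_6 - E_9| = 13.4377284 eV

Convert to Joules: E = 13.4377284 eV × (1.602177 × 10⁻¹⁹ J/eV) = 2.1529619e-18 J

Using E = hf:
f = E/h = 2.1529619e-18 J / (6.62607 × 10⁻³⁴ J·s)
f = 3.24923e+15 Hz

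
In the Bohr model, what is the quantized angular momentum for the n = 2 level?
2.11e-34 J·s (or 2ℏ)

In the Bohr model, angular momentum is quantized:
L = nℏ

where ℏ = h/(2π) = 1.0546e-34 J·s

For n = 2:
L = 2 × 1.0546e-34 J·s
L = 2.11e-34 J·s

This can also be written as L = 2ℏ.
The angular momentum is an integer multiple of the reduced Planck constant.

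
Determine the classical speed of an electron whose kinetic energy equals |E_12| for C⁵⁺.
1.09e+06 m/s (or 0.365% of c)

The binding energy at n = 12 for C⁵⁺ is:
E_12 = -13.6057 × 6²/12² = -3.40143 eV
|E_12| = 3.40143 eV

Convert to Joules:
KE = 3.40143 eV × (1.602177 × 10⁻¹⁹ J/eV) = 5.4497e-19 J

Using KE = ½mv²:
v = √(2·KE/m_e)
v = √(2 × 5.4497e-19 J / 9.10938 × 10⁻³¹ kg)
v = 1.09e+06 m/s

This is approximately 0.365% the speed of light.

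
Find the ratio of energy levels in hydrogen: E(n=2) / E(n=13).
42.2500

Using E_n = -13.6057 Z² / n² eV with Z = 1:

E_2 = -13.6057 / 2² = -13.6057 / 4 = -3.4014250000 eV
E_13 = -13.6057 / 13² = -13.6057 / 169 = -0.0805071006 eV

The ratio is:
E_2/E_13 = (-3.4014250000) / (-0.0805071006)
E_2/E_13 = (-13.6057/4) / (-13.6057/169)
E_2/E_13 = 169/4
E_2/E_13 = 42.2500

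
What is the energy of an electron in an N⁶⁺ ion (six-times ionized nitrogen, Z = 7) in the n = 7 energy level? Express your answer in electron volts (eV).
-13.605700 eV

The energy levels of a hydrogen-like atom are given by:
E_n = -13.6057 Z² / n² eV  (with Z = 7 for N⁶⁺)

For n = 7:
E_7 = -13.6057 × 7² / 7²
E_7 = -13.6057 × 49 / 49
E_7 = -13.605700 eV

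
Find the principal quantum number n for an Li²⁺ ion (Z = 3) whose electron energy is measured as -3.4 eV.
n = 6

The exact energy levels follow E_n = -13.6057 Z² / n² eV with Z = 3.

The measured value (-3.4 eV) is reported to only 2 significant figures, so we must test candidate n values and see which one matches to that precision.

Candidate energies:
  n = 4:  E = -13.6057 × 3² / 4² = -7.65321 eV
  n = 5:  E = -13.6057 × 3² / 5² = -4.89805 eV
  n = 6:  E = -13.6057 × 3² / 6² = -3.40143 eV  ← matches
  n = 7:  E = -13.6057 × 3² / 7² = -2.49901 eV
  n = 8:  E = -13.6057 × 3² / 8² = -1.91330 eV

Checking against the measurement of -3.4 eV (2 sig figs), only n = 6 agrees:
E_6 = -3.40143 eV, which rounds to -3.4 eV ✓

Therefore n = 6.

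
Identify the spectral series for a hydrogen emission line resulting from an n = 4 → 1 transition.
Lyman series

The spectral series in hydrogen are named based on the final (lower) energy level:
- Lyman series: n_final = 1 (ultraviolet)
- Balmer series: n_final = 2 (visible/near-UV)
- Paschen series: n_final = 3 (infrared)
- Brackett series: n_final = 4 (infrared)
- Pfund series: n_final = 5 (far infrared)

Since this transition ends at n = 1, it belongs to the Lyman series.

For reference, this 4 → 1 line has photon energy
ΔE = 13.6057 eV × (1/1² - 1/4²) = 12.75534 eV,
corresponding to wavelength λ = hc/ΔE = 1239.84 eV·nm / 12.75534 eV = 97.202 nm in the ultraviolet region.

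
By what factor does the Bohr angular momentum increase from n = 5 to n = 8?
1.60000

In the Bohr model, L_n = nℏ, so the ratio is purely the ratio of quantum numbers:

L_8/L_5 = 8ℏ / 5ℏ = 8/5 = 1.60000

The angular momentum scales linearly with n.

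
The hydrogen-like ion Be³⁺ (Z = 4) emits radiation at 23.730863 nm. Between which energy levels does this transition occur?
n = 10 → n = 2

First, find the photon energy from the wavelength (hc = 1239.84 eV·nm):
E = hc/λ = 1239.84 eV·nm / 23.730863 nm = 52.245888 eV

The energy levels of Be³⁺ satisfy E_n = -13.6057 × 4² / n² eV, so an emission n_i → n_f releases
ΔE = 13.6057 × 4² × (1/n_f² − 1/n_i²) eV.

Setting ΔE equal to the photon energy:
1/n_f² − 1/n_i² = 52.245888 / (13.6057 × 4²) = 0.24000000

Since 1/n_i² must be positive, we need 1/n_f² > 0.24000000, i.e. n_f ≤ 2. For each allowed n_f, solve n_i = (1/n_f² − 0.24000000)^(−1/2) and check whether it is a whole number:
  n_f = 1: 1/n_i² = 1.00000000 − 0.24000000 = 0.76000000 → n_i = 1.147  (not an integer) ✗
  n_f = 2: 1/n_i² = 0.25000000 − 0.24000000 = 0.01000000 → n_i = 10.000  → integer, n_i = 10 ✓

Only n_f = 2 gives an integer upper level, n_i = 10.

The transition is from n = 10 to n = 2 (emission).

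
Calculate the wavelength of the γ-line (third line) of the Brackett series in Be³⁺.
135.31 nm

The lines of a series are numbered from the longest wavelength (smallest ΔE) outward; the third line is the transition from n = n_f + 3 to n_f.
The Brackett series has all transitions ending at n_f = 4.

For Be³⁺ (Z = 4), the third line (γ-line) is the jump from n = 7 to n = 4:
E_7 = -13.6057 × 4² / 7² = -4.442678 eV
E_4 = -13.6057 × 4² / 4² = -13.605700 eV
ΔE = E_7 - E_4 = 9.163022 eV

λ = hc/E = 1239.84 eV·nm / 9.163022 eV
λ = 135.31 nm

This is the γ-line of the Brackett series in Be³⁺.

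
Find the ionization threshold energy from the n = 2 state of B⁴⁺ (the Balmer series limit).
85.04 eV

The series limit corresponds to the transition from n = ∞ to n = 2.
This is the highest energy (shortest wavelength) transition in the Balmer series.

E_∞ = 0 eV
E_2 = -13.6057 × 5² / 2² = -85.04 eV

Energy at series limit:
ΔE = E_∞ - E_2 = 0 - (-85.04) = 85.04 eV

This energy equals the ionization energy from the n = 2 state of B⁴⁺.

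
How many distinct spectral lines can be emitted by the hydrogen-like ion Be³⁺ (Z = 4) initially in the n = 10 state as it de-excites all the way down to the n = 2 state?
36

The electron can occupy levels n = 2, 3, ..., 10 during de-excitation — that is m = 10 - 2 + 1 = 9 distinct levels.

The number of distinct spectral lines equals the number of ways to choose 2 of these m levels (each pair gives one possible emission transition):

Number of lines = m(m-1)/2 = 9×8/2 = 36

These correspond to all possible transitions between the 9 levels:
10 → 9, 10 → 8, 10 → 7, 10 → 6, 10 → 5, 10 → 4, 10 → 3, 10 → 2...

Each transition produces a photon with a unique energy (and thus wavelength). This count does not depend on Z.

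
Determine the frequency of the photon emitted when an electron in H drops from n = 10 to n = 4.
1.7272e+14 Hz

First, find the transition energy:
E_10 = -13.6057 / 10² = -0.13605700 eV
E_4 = -13.6057 / 4² = -0.85035625 eV
|ΔE| = |E_4 - E_10| = 0.71429925 eV

Convert to Joules: E = 0.71429925 eV × (1.602177 × 10⁻¹⁹ J/eV) = 1.144434e-19 J

Using E = hf:
f = E/h = 1.144434e-19 J / (6.62607 × 10⁻³⁴ J·s)
f = 1.7272e+14 Hz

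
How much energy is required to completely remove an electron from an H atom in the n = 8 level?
0.21 eV

The ionization energy is the energy needed to remove the electron completely (n → ∞).

For hydrogen, E_n = -13.6057 eV / n².

At n = 8: E_8 = -13.6057 / 8² = -0.21259 eV
At n = ∞: E_∞ = 0 eV

Ionization energy = E_∞ - E_8 = 0 - (-0.21259) = 0.21259 eV
Ionization energy ≈ 0.21 eV

This is also called the binding energy of the electron in state n = 8.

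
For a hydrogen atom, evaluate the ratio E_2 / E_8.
16.000000

Using E_n = -13.6057 Z² / n² eV with Z = 1:

E_2 = -13.6057 / 2² = -13.6057 / 4 = -3.401425000000 eV
E_8 = -13.6057 / 8² = -13.6057 / 64 = -0.212589062500 eV

The ratio is:
E_2/E_8 = (-3.401425000000) / (-0.212589062500)
E_2/E_8 = (-13.6057/4) / (-13.6057/64)
E_2/E_8 = 64/4
E_2/E_8 = 16.000000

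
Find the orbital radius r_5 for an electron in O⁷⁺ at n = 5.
0.1654 nm (or 1.6537 Å)

The Bohr radius formula is:
r_n = n² a₀ / Z

where a₀ = 0.0529177 nm is the Bohr radius.

For O⁷⁺ (Z = 8) at n = 5:
r_5 = 5² × 0.0529177 nm / 8
r_5 = 25 × 0.0529177 nm / 8
r_5 = 1.32294 nm / 8
r_5 = 0.1654 nm

The electron orbits at approximately 0.1654 nm from the nucleus.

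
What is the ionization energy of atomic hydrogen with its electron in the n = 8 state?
0.2126 eV

The ionization energy is the energy needed to remove the electron completely (n → ∞).

For hydrogen, E_n = -13.6057 eV / n².

At n = 8: E_8 = -13.6057 / 8² = -0.2125891 eV
At n = ∞: E_∞ = 0 eV

Ionization energy = E_∞ - E_8 = 0 - (-0.2125891) = 0.2125891 eV
Ionization energy ≈ 0.2126 eV

This is also called the binding energy of the electron in state n = 8.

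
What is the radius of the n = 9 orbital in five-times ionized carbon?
0.7144 nm (or 7.1439 Å)

The Bohr radius formula is:
r_n = n² a₀ / Z

where a₀ = 0.0529177 nm is the Bohr radius.

For C⁵⁺ (Z = 6) at n = 9:
r_9 = 9² × 0.0529177 nm / 6
r_9 = 81 × 0.0529177 nm / 6
r_9 = 4.28633 nm / 6
r_9 = 0.7144 nm

The electron orbits at approximately 0.7144 nm from the nucleus.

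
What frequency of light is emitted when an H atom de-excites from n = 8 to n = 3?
3.14134e+14 Hz

First, find the transition energy:
E_8 = -13.6057 / 8² = -0.21258906 eV
E_3 = -13.6057 / 3² = -1.51174444 eV
|ΔE| = |E_3 - E_8| = 1.29915538 eV

Convert to Joules: E = 1.29915538 eV × (1.602177 × 10⁻¹⁹ J/eV) = 2.0814769e-19 J

Using E = hf:
f = E/h = 2.0814769e-19 J / (6.62607 × 10⁻³⁴ J·s)
f = 3.14134e+14 Hz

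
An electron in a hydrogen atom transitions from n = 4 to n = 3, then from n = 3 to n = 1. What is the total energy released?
12.76 eV

The energy levels of hydrogen are E_n = -13.6057 / n² eV.

First transition (4 → 3):
ΔE₁ = |E_3 - E_4|
ΔE₁ = |-1.51174444 - (-0.85035625)| = 0.66139 eV

Second transition (3 → 1):
ΔE₂ = |E_1 - E_3|
ΔE₂ = |-13.60570000 - (-1.51174444)| = 12.09396 eV

Total energy released:
E_total = ΔE₁ + ΔE₂ = 0.66139 + 12.09396 = 12.76 eV

Note: This equals the direct transition 4 → 1: 12.76 eV ✓
Energy is conserved regardless of the path taken.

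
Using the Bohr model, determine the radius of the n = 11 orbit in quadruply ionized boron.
1.28061 nm (or 12.80609 Å)

The Bohr radius formula is:
r_n = n² a₀ / Z

where a₀ = 0.05291772 nm is the Bohr radius.

For B⁴⁺ (Z = 5) at n = 11:
r_11 = 11² × 0.05291772 nm / 5
r_11 = 121 × 0.05291772 nm / 5
r_11 = 6.403044 nm / 5
r_11 = 1.28061 nm

The electron orbits at approximately 1.28061 nm from the nucleus.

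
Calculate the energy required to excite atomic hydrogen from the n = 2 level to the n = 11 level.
3.288981 eV

The energy levels of a hydrogen-like atom are E_n = -13.6057 eV / n².

Energy at n = 2: E_2 = -13.6057 / 2² = -3.401425000 eV
Energy at n = 11: E_11 = -13.6057 / 11² = -0.112443802 eV

The excitation energy is the difference:
ΔE = E_11 - E_2
ΔE = -0.112443802 - (-3.401425000)
ΔE = 3.288981 eV

Since this is positive, energy must be absorbed (photon absorption).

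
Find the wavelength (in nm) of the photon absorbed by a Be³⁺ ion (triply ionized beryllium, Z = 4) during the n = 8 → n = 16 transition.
486.00807 nm

First, find the transition energy using E_n = -13.6057 Z² / n² eV:
E_8 = -13.6057 × 4² / 8² = -3.401425000 eV
E_16 = -13.6057 × 4² / 16² = -0.850356250 eV

Photon energy: |ΔE| = |E_16 - E_8| = 2.551068750 eV

Convert to wavelength using E = hc/λ with hc = 1239.84 eV·nm:
λ = hc/E = 1239.84 eV·nm / 2.551068750 eV
λ = 486.00807 nm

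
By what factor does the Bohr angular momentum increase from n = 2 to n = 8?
4.00

In the Bohr model, L_n = nℏ, so the ratio is purely the ratio of quantum numbers:

L_8/L_2 = 8ℏ / 2ℏ = 8/2 = 4.00

The angular momentum scales linearly with n.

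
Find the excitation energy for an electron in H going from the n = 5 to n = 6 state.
0.17 eV

The energy levels of a hydrogen-like atom are E_n = -13.6057 eV / n².

Energy at n = 5: E_5 = -13.6057 / 5² = -0.54423 eV
Energy at n = 6: E_6 = -13.6057 / 6² = -0.37794 eV

The excitation energy is the difference:
ΔE = E_6 - E_5
ΔE = -0.37794 - (-0.54423)
ΔE = 0.17 eV

Since this is positive, energy must be absorbed (photon absorption).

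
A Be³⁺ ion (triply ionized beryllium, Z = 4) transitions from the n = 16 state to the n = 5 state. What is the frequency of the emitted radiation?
1.90e+15 Hz

First, find the transition energy:
E_16 = -13.6057 × 4² / 16² = -0.850356 eV
E_5 = -13.6057 × 4² / 5² = -8.707648 eV
|ΔE| = |E_5 - E_16| = 7.857292 eV

Convert to Joules: E = 7.857292 eV × (1.602177 × 10⁻¹⁹ J/eV) = 1.2589e-18 J

Using E = hf:
f = E/h = 1.2589e-18 J / (6.62607 × 10⁻³⁴ J·s)
f = 1.90e+15 Hz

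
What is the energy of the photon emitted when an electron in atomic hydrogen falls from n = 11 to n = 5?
0.43178 eV

The energy levels are E_n = -13.6057 eV / n².

Energy at n = 11: E_11 = -13.6057 / 11² = -0.11244380 eV
Energy at n = 5: E_5 = -13.6057 / 5² = -0.54422800 eV

For emission (electron falling to lower state), the photon energy is:
E_photon = E_11 - E_5 = |-0.11244380 - (-0.54422800)|
E_photon = 0.43178 eV

This energy is carried away by the emitted photon.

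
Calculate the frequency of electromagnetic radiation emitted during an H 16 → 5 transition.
1.18743e+14 Hz

First, find the transition energy:
E_16 = -13.6057 / 16² = -0.053147266 eV
E_5 = -13.6057 / 5² = -0.544228000 eV
|ΔE| = |E_5 - E_16| = 0.491080734 eV

Convert to Joules: E = 0.491080734 eV × (1.602177 × 10⁻¹⁹ J/eV) = 7.8679826e-20 J

Using E = hf:
f = E/h = 7.8679826e-20 J / (6.62607 × 10⁻³⁴ J·s)
f = 1.18743e+14 Hz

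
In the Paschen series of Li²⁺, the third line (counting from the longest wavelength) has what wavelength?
121.502 nm

The lines of a series are numbered from the longest wavelength (smallest ΔE) outward; the third line is the transition from n = n_f + 3 to n_f.
The Paschen series has all transitions ending at n_f = 3.

For Li²⁺ (Z = 3), the third line (γ-line) is the jump from n = 6 to n = 3:
E_6 = -13.6057 × 3² / 6² = -3.401425 eV
E_3 = -13.6057 × 3² / 3² = -13.605700 eV
ΔE = E_6 - E_3 = 10.204275 eV

λ = hc/E = 1239.84 eV·nm / 10.204275 eV
λ = 121.502 nm

This is the γ-line of the Paschen series in Li²⁺.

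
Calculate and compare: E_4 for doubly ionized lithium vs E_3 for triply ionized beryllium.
Be³⁺ at n = 3 (E = -24.19 eV)

Using E_n = -13.6057 Z² / n² eV:

Li²⁺ (Z = 3) at n = 4:
E = -13.6057 × 3² / 4² = -13.6057 × 9 / 16 = -7.65321 eV

Be³⁺ (Z = 4) at n = 3:
E = -13.6057 × 4² / 3² = -13.6057 × 16 / 9 = -24.18791 eV

Since -24.18791 eV < -7.65321 eV,
Be³⁺ at n = 3 is more tightly bound (requires more energy to ionize).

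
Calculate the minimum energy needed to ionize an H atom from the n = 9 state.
0.167972 eV

The ionization energy is the energy needed to remove the electron completely (n → ∞).

For hydrogen, E_n = -13.6057 eV / n².

At n = 9: E_9 = -13.6057 / 9² = -0.167971605 eV
At n = ∞: E_∞ = 0 eV

Ionization energy = E_∞ - E_9 = 0 - (-0.167971605) = 0.167971605 eV
Ionization energy ≈ 0.167972 eV

This is also called the binding energy of the electron in state n = 9.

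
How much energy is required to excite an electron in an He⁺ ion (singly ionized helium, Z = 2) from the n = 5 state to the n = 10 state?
1.63 eV

The energy levels of a hydrogen-like atom are E_n = -13.6057 Z² eV / n².

Energy at n = 5: E_5 = -13.6057 × 2² / 5² = -2.17691 eV
Energy at n = 10: E_10 = -13.6057 × 2² / 10² = -0.54423 eV

The excitation energy is the difference:
ΔE = E_10 - E_5
ΔE = -0.54423 - (-2.17691)
ΔE = 1.63 eV

Since this is positive, energy must be absorbed (photon absorption).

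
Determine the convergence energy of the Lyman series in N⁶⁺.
666.6793 eV

The series limit corresponds to the transition from n = ∞ to n = 1.
This is the highest energy (shortest wavelength) transition in the Lyman series.

E_∞ = 0 eV
E_1 = -13.6057 × 7² / 1² = -666.6793 eV

Energy at series limit:
ΔE = E_∞ - E_1 = 0 - (-666.6793) = 666.6793 eV

This energy equals the ionization energy from the n = 1 state of N⁶⁺.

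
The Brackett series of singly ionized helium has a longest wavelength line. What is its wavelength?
1012.5168 nm

The longest wavelength corresponds to the smallest energy transition in the series.
The Brackett series has all transitions ending at n_f = 4.

For He⁺ (Z = 2), the first line (α-line) is the jump from n = 5 to n = 4:
E_5 = -13.6057 × 2² / 5² = -2.176912000 eV
E_4 = -13.6057 × 2² / 4² = -3.401425000 eV
ΔE = E_5 - E_4 = 1.224513000 eV

λ = hc/E = 1239.84 eV·nm / 1.224513000 eV
λ = 1012.5168 nm

This is the α-line of the Brackett series in He⁺.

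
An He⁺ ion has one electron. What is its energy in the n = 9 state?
-0.671886 eV

For hydrogen-like ions, the energy levels scale with Z²:
E_n = -13.6057 Z² / n² eV

For He⁺ (Z = 2) at n = 9:
E_9 = -13.6057 × 2² / 9²
E_9 = -13.6057 × 4 / 81
E_9 = -54.4228 / 81
E_9 = -0.671886 eV

The energy is 4 times more negative than hydrogen at the same n due to the stronger nuclear charge.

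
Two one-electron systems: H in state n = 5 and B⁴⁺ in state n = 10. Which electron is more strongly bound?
B⁴⁺ at n = 10 (E = -3.40 eV)

Using E_n = -13.6057 Z² / n² eV:

H (Z = 1) at n = 5:
E = -13.6057 × 1² / 5² = -13.6057 × 1 / 25 = -0.54423 eV

B⁴⁺ (Z = 5) at n = 10:
E = -13.6057 × 5² / 10² = -13.6057 × 25 / 100 = -3.40143 eV

Since -3.40143 eV < -0.54423 eV,
B⁴⁺ at n = 10 is more tightly bound (requires more energy to ionize).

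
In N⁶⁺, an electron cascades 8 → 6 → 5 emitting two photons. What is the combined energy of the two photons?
16.250 eV

The energy levels of N⁶⁺ are E_n = -13.6057 × 7² / n² eV.

First transition (8 → 6):
ΔE₁ = |E_6 - E_8|
ΔE₁ = |-18.518869444 - (-10.416864063)| = 8.102005 eV

Second transition (6 → 5):
ΔE₂ = |E_5 - E_6|
ΔE₂ = |-26.667172000 - (-18.518869444)| = 8.148303 eV

Total energy released:
E_total = ΔE₁ + ΔE₂ = 8.102005 + 8.148303 = 16.250 eV

Note: This equals the direct transition 8 → 5: 16.250 eV ✓
Energy is conserved regardless of the path taken.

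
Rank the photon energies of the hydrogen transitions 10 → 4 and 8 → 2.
8 → 2

Calculate the energy for each transition:

Transition 10 → 4:
ΔE₁ = |E_4 - E_10| = |-13.6057/4² - (-13.6057/10²)|
ΔE₁ = |-0.850356250 - (-0.136057000)| = 0.714299 eV

Transition 8 → 2:
ΔE₂ = |E_2 - E_8| = |-13.6057/2² - (-13.6057/8²)|
ΔE₂ = |-3.401425000 - (-0.212589063)| = 3.188836 eV

Since 3.188836 eV > 0.714299 eV, the transition 8 → 2 emits the more energetic photon.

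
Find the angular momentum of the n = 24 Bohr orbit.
2.531e-33 J·s (or 24ℏ)

In the Bohr model, angular momentum is quantized:
L = nℏ

where ℏ = h/(2π) = 1.05457e-34 J·s

For n = 24:
L = 24 × 1.05457e-34 J·s
L = 2.531e-33 J·s

This can also be written as L = 24ℏ.
The angular momentum is an integer multiple of the reduced Planck constant.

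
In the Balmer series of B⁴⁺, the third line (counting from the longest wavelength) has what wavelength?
17.3574 nm

The lines of a series are numbered from the longest wavelength (smallest ΔE) outward; the third line is the transition from n = n_f + 3 to n_f.
The Balmer series has all transitions ending at n_f = 2.

For B⁴⁺ (Z = 5), the third line (γ-line) is the jump from n = 5 to n = 2:
E_5 = -13.6057 × 5² / 5² = -13.605700 eV
E_2 = -13.6057 × 5² / 2² = -85.035625 eV
ΔE = E_5 - E_2 = 71.429925 eV

λ = hc/E = 1239.84 eV·nm / 71.429925 eV
λ = 17.3574 nm

This is the γ-line of the Balmer series in B⁴⁺.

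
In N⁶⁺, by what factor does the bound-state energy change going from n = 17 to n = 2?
72.2500

Using E_n = -13.6057 Z² / n² eV with Z = 7:

E_2 = -13.6057 × 7² / 2² = -666.6793 / 4 = -166.6698250000 eV
E_17 = -13.6057 × 7² / 17² = -666.6793 / 289 = -2.3068487889 eV

The ratio is:
E_2/E_17 = (-166.6698250000) / (-2.3068487889)
E_2/E_17 = (-666.6793/4) / (-666.6793/289)
E_2/E_17 = 289/4
E_2/E_17 = 72.2500
(Note: the Z² factors cancel in the ratio.)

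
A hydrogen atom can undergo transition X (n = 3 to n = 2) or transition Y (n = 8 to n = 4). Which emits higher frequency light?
3 → 2

Calculate the energy for each transition:

Transition 3 → 2:
ΔE₁ = |E_2 - E_3| = |-13.6057/2² - (-13.6057/3²)|
ΔE₁ = |-3.4014250000 - (-1.5117444444)| = 1.8896806 eV

Transition 8 → 4:
ΔE₂ = |E_4 - E_8| = |-13.6057/4² - (-13.6057/8²)|
ΔE₂ = |-0.8503562500 - (-0.2125890625)| = 0.6377672 eV

Since 1.8896806 eV > 0.6377672 eV, the transition 3 → 2 emits the more energetic photon.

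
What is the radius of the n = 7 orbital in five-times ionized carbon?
0.432161 nm (or 4.321614 Å)

The Bohr radius formula is:
r_n = n² a₀ / Z

where a₀ = 0.052917721 nm is the Bohr radius.

For C⁵⁺ (Z = 6) at n = 7:
r_7 = 7² × 0.052917721 nm / 6
r_7 = 49 × 0.052917721 nm / 6
r_7 = 2.5929683 nm / 6
r_7 = 0.432161 nm

The electron orbits at approximately 0.432161 nm from the nucleus.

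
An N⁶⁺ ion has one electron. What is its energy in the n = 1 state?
-666.679 eV

For hydrogen-like ions, the energy levels scale with Z²:
E_n = -13.6057 Z² / n² eV

For N⁶⁺ (Z = 7) at n = 1:
E_1 = -13.6057 × 7² / 1²
E_1 = -13.6057 × 49 / 1
E_1 = -666.6793 / 1
E_1 = -666.679 eV

The energy is 49 times more negative than hydrogen at the same n due to the stronger nuclear charge.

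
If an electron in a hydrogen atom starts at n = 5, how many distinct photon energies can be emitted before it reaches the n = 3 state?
3

The electron can occupy levels n = 3, 4, ..., 5 during de-excitation — that is m = 5 - 3 + 1 = 3 distinct levels.

The number of distinct spectral lines equals the number of ways to choose 2 of these m levels (each pair gives one possible emission transition):

Number of lines = m(m-1)/2 = 3×2/2 = 3

These correspond to all possible transitions between the 3 levels:
5 → 4, 5 → 3, 4 → 3

Each transition produces a photon with a unique energy (and thus wavelength). This count does not depend on Z.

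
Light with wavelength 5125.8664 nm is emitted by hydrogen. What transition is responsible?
n = 10 → n = 6

First, find the photon energy from the wavelength (hc = 1239.84 eV·nm):
E = hc/λ = 1239.84 eV·nm / 5125.8664 nm = 0.24187911 eV

The energy levels of hydrogen satisfy E_n = -13.6057 / n² eV, so an emission n_i → n_f releases
ΔE = 13.6057 × (1/n_f² − 1/n_i²) eV.

Setting ΔE equal to the photon energy:
1/n_f² − 1/n_i² = 0.24187911 / 13.6057 = 0.017777778

Since 1/n_i² must be positive, we need 1/n_f² > 0.017777778, i.e. n_f ≤ 7. For each allowed n_f, solve n_i = (1/n_f² − 0.017777778)^(−1/2) and check whether it is a whole number:
  n_f = 1: 1/n_i² = 1.000000000 − 0.017777778 = 0.982222222 → n_i = 1.009  (not an integer) ✗
  n_f = 2: 1/n_i² = 0.250000000 − 0.017777778 = 0.232222222 → n_i = 2.075  (not an integer) ✗
  n_f = 3: 1/n_i² = 0.111111111 − 0.017777778 = 0.093333333 → n_i = 3.273  (not an integer) ✗
  n_f = 4: 1/n_i² = 0.062500000 − 0.017777778 = 0.044722222 → n_i = 4.729  (not an integer) ✗
  n_f = 5: 1/n_i² = 0.040000000 − 0.017777778 = 0.022222222 → n_i = 6.708  (not an integer) ✗
  n_f = 6: 1/n_i² = 0.027777778 − 0.017777778 = 0.010000000 → n_i = 10.000  → integer, n_i = 10 ✓
  n_f = 7: 1/n_i² = 0.020408163 − 0.017777778 = 0.002630385 → n_i = 19.498  (not an integer) ✗

Only n_f = 6 gives an integer upper level, n_i = 10.

The transition is from n = 10 to n = 6 (emission).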